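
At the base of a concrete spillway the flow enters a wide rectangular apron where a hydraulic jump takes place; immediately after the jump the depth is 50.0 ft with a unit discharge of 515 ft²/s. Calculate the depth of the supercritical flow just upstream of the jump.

V₂ = q/y₂ = 515/50.0 = 10.3 ft/s; Fr₂ = V₂/√(g·y₂) = 0.257.
From the momentum equation (using Fr₂), y₁/y₂ = ½[√(1 + 8Fr₂²) − 1] = ½[√1.527 − 1] = 0.118.
y₁ = 0.118 × 50.0 = 5.89 ft.

y₁ = 5.89 ft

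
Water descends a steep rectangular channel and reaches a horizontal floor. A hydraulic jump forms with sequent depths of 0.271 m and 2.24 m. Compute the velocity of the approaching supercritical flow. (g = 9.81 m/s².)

For a rectangular channel the momentum equation gives q² = ½·g·y₁·y₂·(y₁ + y₂) = ½×9.81×0.271×2.24×2.51 = 7.48.
q = √7.48 = 2.73 m²/s.
V₁ = q/y₁ = 2.73/0.271 = 10.1 m/s.

V₁ = 10.1 m/s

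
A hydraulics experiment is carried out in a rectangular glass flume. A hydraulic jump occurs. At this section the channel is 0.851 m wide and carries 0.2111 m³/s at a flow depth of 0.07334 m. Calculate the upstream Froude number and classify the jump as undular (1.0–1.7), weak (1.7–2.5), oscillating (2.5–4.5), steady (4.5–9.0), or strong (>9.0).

Fr₁ = 3.988; oscillating jump

q = Q/b = 0.2111/0.851 = 0.2481 m²/s; V₁ = q/y₁ = 3.382 m/s. Fr₁ = V₁/√(g·y₁) = 3.988.
Fr₁ = 3.988 lies in the oscillating range.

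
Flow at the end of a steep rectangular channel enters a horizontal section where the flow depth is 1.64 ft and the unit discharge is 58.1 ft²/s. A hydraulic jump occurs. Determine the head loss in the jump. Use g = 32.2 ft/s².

V₁ = q/y₁ = 58.1/1.64 = 35.4 ft/s. Fr₁ = V₁/√(g·y₁) = 35.4/√(32.2×1.64) = 4.88.
Sequent-depth ratio: y₂/y₁ = ½[√(1 + 8Fr₁²) − 1] = ½[√191.1 − 1] = 6.41.
y₂ = 6.41 × 1.64 = 10.5 ft.
V₂ = q/y₂ = 58.1/10.5 = 5.52 ft/s. E₁ = y₁ + V₁²/2g = 21.1 ft; E₂ = y₂ + V₂²/2g = 11.0 ft. ΔE = E₁ − E₂ = 10.1 ft.

ΔE = 10.1 ft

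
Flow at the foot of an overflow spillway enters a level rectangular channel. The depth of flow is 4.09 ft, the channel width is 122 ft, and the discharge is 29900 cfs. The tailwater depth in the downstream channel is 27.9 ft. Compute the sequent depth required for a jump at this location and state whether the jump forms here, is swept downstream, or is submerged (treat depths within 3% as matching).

q = Q/b = 29900/122 = 245 ft²/s; V₁ = q/y₁ = 59.9 ft/s. Fr₁ = V₁/√(g·y₁) = 5.22.
Sequent-depth ratio: y₂/y₁ = ½[√(1 + 8Fr₁²) − 1] = ½[√219.1 − 1] = 6.90.
y₂ = 6.90 × 4.09 = 28.2 ft.
Tailwater y_tw = 27.9 ft: y_tw ≈ y₂, so the jump forms here.

y₂ = 28.2 ft; the jump forms here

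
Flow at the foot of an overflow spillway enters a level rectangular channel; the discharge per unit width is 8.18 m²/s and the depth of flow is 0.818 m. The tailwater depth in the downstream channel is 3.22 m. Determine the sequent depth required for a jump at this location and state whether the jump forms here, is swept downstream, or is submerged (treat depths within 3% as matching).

V₁ = q/y₁ = 8.18/0.818 = 10.0 m/s. Fr₁ = V₁/√(g·y₁) = 10.0/√(9.81×0.818) = 3.53.
From the momentum equation for a rectangular channel, y₂/y₁ = ½[√(1 + 8Fr₁²) − 1] = ½[√100.7 − 1] = 4.52.
y₂ = 4.52 × 0.818 = 3.70 m.
Tailwater y_tw = 3.22 m: y_tw < y₂, so the jump is swept downstream.

y₂ = 3.70 m; the jump is swept downstream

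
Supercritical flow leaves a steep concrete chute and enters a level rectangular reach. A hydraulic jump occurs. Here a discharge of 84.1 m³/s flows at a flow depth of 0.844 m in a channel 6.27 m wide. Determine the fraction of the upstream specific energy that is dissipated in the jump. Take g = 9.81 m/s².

ΔE/E₁ = 0.532 (53.2%)

q = Q/b = 84.1/6.27 = 13.4 m²/s; V₁ = q/y₁ = 15.9 m/s. Fr₁ = V₁/√(g·y₁) = 5.52.
Sequent-depth ratio: y₂/y₁ = ½[√(1 + 8Fr₁²) − 1] = ½[√245.0 − 1] = 7.33.
y₂ = 7.33 × 0.844 = 6.18 m.
E₁ = y₁ + V₁²/2g = 13.7 m. ΔE = (y₂ − y₁)³/(4y₁y₂) = 7.29 m. ΔE/E₁ = 7.29/13.7 = 0.532.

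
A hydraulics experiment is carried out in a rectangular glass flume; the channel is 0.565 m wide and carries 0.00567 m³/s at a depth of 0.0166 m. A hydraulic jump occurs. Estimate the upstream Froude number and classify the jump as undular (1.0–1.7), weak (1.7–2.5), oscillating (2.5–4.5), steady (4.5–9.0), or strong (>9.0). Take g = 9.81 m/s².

q = Q/b = 0.00567/0.565 = 0.0100 m²/s; V₁ = q/y₁ = 0.605 m/s. Fr₁ = V₁/√(g·y₁) = 1.50.
Fr₁ = 1.50 lies in the undular range.

Fr₁ = 1.50; undular jump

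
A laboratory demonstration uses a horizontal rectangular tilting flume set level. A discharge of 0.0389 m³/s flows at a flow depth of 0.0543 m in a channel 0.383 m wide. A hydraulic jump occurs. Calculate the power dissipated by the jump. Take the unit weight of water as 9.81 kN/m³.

q = Q/b = 0.0389/0.383 = 0.102 m²/s; V₁ = q/y₁ = 1.87 m/s. Fr₁ = V₁/√(g·y₁) = 2.56.
From the momentum equation for a rectangular channel, y₂/y₁ = ½[√(1 + 8Fr₁²) − 1] = ½[√53.54 − 1] = 3.16.
y₂ = 3.16 × 0.0543 = 0.172 m.
V₂ = q/y₂ = 0.102/0.172 = 0.592 m/s. E₁ = y₁ + V₁²/2g = 0.233 m; E₂ = y₂ + V₂²/2g = 0.189 m. ΔE = E₁ − E₂ = 0.0432 m.
P = γ·Q·ΔE = 9.81 × 0.0389 × 0.0432 = 0.0165 kW.

P = 0.0165 kW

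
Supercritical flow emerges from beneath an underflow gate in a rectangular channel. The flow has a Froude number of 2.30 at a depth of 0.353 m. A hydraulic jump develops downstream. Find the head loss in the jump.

ΔE = 0.182 m

Fr₁ = 2.30 (given).
Bélanger equation: y₂/y₁ = ½[√(1 + 8Fr₁²) − 1] = ½[√43.32 − 1] = 2.79.
y₂ = 2.79 × 0.353 = 0.985 m.
Head loss: ΔE = (y₂ − y₁)³/(4y₁y₂) = (0.985 − 0.353)³/(4×0.353×0.985) = 0.253/1.39 = 0.182 m.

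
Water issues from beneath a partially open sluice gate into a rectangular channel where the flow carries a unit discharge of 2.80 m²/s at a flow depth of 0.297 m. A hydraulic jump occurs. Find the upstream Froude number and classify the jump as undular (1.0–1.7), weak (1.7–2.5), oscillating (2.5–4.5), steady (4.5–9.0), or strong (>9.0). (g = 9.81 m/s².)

Fr₁ = 5.52; steady jump

V₁ = q/y₁ = 2.80/0.297 = 9.43 m/s. Fr₁ = V₁/√(g·y₁) = 9.43/√(9.81×0.297) = 5.52.
Fr₁ = 5.52 lies in the steady range.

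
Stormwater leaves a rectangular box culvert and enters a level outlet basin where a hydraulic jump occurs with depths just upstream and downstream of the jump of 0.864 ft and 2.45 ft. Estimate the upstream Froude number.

Fr₁ = 2.33

For a rectangular channel the momentum equation gives q² = ½·g·y₁·y₂·(y₁ + y₂) = ½×32.2×0.864×2.45×3.31 = 113.
q = √113 = 10.6 ft²/s.
V₁ = q/y₁ = 12.3 ft/s; Fr₁ = V₁/√(g·y₁) = 2.33.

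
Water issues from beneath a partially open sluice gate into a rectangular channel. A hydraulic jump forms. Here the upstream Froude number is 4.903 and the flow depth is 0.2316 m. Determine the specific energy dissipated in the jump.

ΔE = 1.454 m

Fr₁ = 4.903 (given).
Conjugate-depth relation: y₂/y₁ = ½[√(1 + 8Fr₁²) − 1] = ½[√193.32 − 1] = 6.452.
y₂ = 6.452 × 0.2316 = 1.494 m.
V₁ = Fr₁·√(g·y₁) = 4.903×√(9.81×0.2316) = 7.390 m/s; q = V₁·y₁ = 1.712 m²/s. V₂ = q/y₂ = 1.712/1.494 = 1.145 m/s. E₁ = y₁ + V₁²/2g = 3.015 m; E₂ = y₂ + V₂²/2g = 1.561 m. ΔE = E₁ − E₂ = 1.454 m.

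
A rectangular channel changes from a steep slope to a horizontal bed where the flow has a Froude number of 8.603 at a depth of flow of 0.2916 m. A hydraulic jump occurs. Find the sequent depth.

y₂ = 3.405 m

Fr₁ = 8.603 (given).
Conjugate-depth relation: y₂/y₁ = ½[√(1 + 8Fr₁²) − 1] = ½[√593.09 − 1] = 11.68.
y₂ = 11.68 × 0.2916 = 3.405 m.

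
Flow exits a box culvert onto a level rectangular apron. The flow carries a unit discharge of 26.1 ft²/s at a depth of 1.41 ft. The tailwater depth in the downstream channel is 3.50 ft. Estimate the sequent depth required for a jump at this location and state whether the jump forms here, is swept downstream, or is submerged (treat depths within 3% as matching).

V₁ = q/y₁ = 26.1/1.41 = 18.5 ft/s. Fr₁ = V₁/√(g·y₁) = 18.5/√(32.2×1.41) = 2.75.
Conjugate-depth relation: y₂/y₁ = ½[√(1 + 8Fr₁²) − 1] = ½[√61.38 − 1] = 3.42.
y₂ = 3.42 × 1.41 = 4.82 ft.
Tailwater y_tw = 3.50 ft: y_tw < y₂, so the jump is swept downstream.

y₂ = 4.82 ft; the jump is swept downstream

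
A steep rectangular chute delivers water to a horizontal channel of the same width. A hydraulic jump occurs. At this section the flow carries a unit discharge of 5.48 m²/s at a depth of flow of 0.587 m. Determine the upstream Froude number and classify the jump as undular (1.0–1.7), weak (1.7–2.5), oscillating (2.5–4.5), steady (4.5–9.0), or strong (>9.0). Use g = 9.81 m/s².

V₁ = q/y₁ = 5.48/0.587 = 9.34 m/s. Fr₁ = V₁/√(g·y₁) = 9.34/√(9.81×0.587) = 3.89.
Fr₁ = 3.89 lies in the oscillating range.

Fr₁ = 3.89; oscillating jump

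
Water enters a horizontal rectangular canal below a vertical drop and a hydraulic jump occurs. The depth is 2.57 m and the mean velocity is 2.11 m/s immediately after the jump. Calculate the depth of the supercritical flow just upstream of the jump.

Fr₂ = V₂/√(g·y₂) = 2.11/√(9.81×2.57) = 0.420.
The Bélanger relation is symmetric: y₁/y₂ = ½[√(1 + 8Fr₂²) − 1] = ½[√2.413 − 1] = 0.277.
y₁ = 0.277 × 2.57 = 0.711 m.

y₁ = 0.711 m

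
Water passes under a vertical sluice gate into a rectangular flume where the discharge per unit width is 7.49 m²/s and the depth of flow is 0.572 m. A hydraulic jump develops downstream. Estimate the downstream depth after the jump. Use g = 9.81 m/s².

y₂ = 4.19 m

V₁ = q/y₁ = 7.49/0.572 = 13.1 m/s. Fr₁ = V₁/√(g·y₁) = 13.1/√(9.81×0.572) = 5.53.
Sequent-depth ratio: y₂/y₁ = ½[√(1 + 8Fr₁²) − 1] = ½[√245.5 − 1] = 7.33.
y₂ = 7.33 × 0.572 = 4.19 m.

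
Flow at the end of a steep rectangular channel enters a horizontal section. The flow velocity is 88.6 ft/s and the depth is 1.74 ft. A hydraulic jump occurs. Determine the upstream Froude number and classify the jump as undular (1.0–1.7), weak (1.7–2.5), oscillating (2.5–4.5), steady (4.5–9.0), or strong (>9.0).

Fr₁ = 11.8; strong jump

Fr₁ = V₁/√(g·y₁) = 88.6/√(32.2×1.74) = 11.8.
Fr₁ = 11.8 lies in the strong range.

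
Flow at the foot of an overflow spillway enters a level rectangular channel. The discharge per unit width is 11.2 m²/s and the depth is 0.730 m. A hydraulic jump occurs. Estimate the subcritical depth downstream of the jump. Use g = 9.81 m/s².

y₂ = 5.57 m

V₁ = q/y₁ = 11.2/0.730 = 15.3 m/s. Fr₁ = V₁/√(g·y₁) = 15.3/√(9.81×0.730) = 5.73.
Bélanger equation: y₂/y₁ = ½[√(1 + 8Fr₁²) − 1] = ½[√264.0 − 1] = 7.62.
y₂ = 7.62 × 0.730 = 5.57 m.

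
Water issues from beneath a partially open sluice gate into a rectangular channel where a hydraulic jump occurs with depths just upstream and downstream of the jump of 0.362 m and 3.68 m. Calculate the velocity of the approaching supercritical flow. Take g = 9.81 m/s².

For a rectangular channel the momentum equation gives q² = ½·g·y₁·y₂·(y₁ + y₂) = ½×9.81×0.362×3.68×4.04 = 26.4.
q = √26.4 = 5.14 m²/s.
V₁ = q/y₁ = 5.14/0.362 = 14.2 m/s.

V₁ = 14.2 m/s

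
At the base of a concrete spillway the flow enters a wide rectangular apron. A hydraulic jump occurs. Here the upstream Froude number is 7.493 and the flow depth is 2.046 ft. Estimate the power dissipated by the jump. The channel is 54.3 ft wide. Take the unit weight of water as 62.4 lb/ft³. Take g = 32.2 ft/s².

Fr₁ = 7.493 (given).
Bélanger equation: y₂/y₁ = ½[√(1 + 8Fr₁²) − 1] = ½[√450.16 − 1] = 10.11.
y₂ = 10.11 × 2.046 = 20.68 ft.
V₁ = Fr₁·√(g·y₁) = 7.493×√(32.2×2.046) = 60.82 ft/s; q = V₁·y₁ = 124.4 ft²/s. V₂ = q/y₂ = 124.4/20.68 = 6.017 ft/s. E₁ = y₁ + V₁²/2g = 59.48 ft; E₂ = y₂ + V₂²/2g = 21.24 ft. ΔE = E₁ − E₂ = 38.24 ft.
Q = q·b = 124.4 × 54.3 = 6757 cfs. P = γ·Q·ΔE/550 = 62.4 × 6757 × 38.24 / 550 = 29313 hp.

P = 29313 hp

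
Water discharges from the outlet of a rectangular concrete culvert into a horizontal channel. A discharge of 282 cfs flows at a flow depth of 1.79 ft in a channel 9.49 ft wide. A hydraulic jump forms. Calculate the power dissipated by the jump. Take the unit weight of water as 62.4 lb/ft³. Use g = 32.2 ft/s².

q = Q/b = 282/9.49 = 29.7 ft²/s; V₁ = q/y₁ = 16.6 ft/s. Fr₁ = V₁/√(g·y₁) = 2.19.
Sequent-depth ratio: y₂/y₁ = ½[√(1 + 8Fr₁²) − 1] = ½[√39.25 − 1] = 2.63.
y₂ = 2.63 × 1.79 = 4.71 ft.
Head loss: ΔE = (y₂ − y₁)³/(4y₁y₂) = (4.71 − 1.79)³/(4×1.79×4.71) = 25.0/33.7 = 0.740 ft.
P = γ·Q·ΔE/550 = 62.4 × 282 × 0.740 / 550 = 23.7 hp.

P = 23.7 hp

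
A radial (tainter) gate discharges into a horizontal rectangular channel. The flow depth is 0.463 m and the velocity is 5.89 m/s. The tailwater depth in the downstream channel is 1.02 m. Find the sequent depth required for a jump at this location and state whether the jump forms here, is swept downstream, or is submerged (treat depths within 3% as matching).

y₂ = 1.59 m; the jump is swept downstream

Fr₁ = V₁/√(g·y₁) = 5.89/√(9.81×0.463) = 2.76.
From the momentum equation for a rectangular channel, y₂/y₁ = ½[√(1 + 8Fr₁²) − 1] = ½[√62.10 − 1] = 3.44.
y₂ = 3.44 × 0.463 = 1.59 m.
Tailwater y_tw = 1.02 m: y_tw < y₂, so the jump is swept downstream.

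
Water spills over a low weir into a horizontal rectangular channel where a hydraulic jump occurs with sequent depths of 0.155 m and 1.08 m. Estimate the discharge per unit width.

q = 1.01 m²/s

For a rectangular channel the momentum equation gives q² = ½·g·y₁·y₂·(y₁ + y₂) = ½×9.81×0.155×1.08×1.24 = 1.01.
q = √1.01 = 1.01 m²/s.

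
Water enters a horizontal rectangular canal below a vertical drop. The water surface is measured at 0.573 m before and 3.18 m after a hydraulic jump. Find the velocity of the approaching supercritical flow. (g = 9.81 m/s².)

For a rectangular channel the momentum equation gives q² = ½·g·y₁·y₂·(y₁ + y₂) = ½×9.81×0.573×3.18×3.75 = 33.5.
q = √33.5 = 5.79 m²/s.
V₁ = q/y₁ = 5.79/0.573 = 10.1 m/s.

V₁ = 10.1 m/s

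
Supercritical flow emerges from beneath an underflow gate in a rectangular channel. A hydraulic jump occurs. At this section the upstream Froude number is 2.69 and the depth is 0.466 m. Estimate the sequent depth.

Fr₁ = 2.69 (given).
Conjugate-depth relation: y₂/y₁ = ½[√(1 + 8Fr₁²) − 1] = ½[√58.89 − 1] = 3.34.
y₂ = 3.34 × 0.466 = 1.56 m.

y₂ = 1.56 m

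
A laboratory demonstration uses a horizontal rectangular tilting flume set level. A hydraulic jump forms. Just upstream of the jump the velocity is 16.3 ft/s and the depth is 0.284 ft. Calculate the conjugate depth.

y₂ = 2.03 ft

Fr₁ = V₁/√(g·y₁) = 16.3/√(32.2×0.284) = 5.39.
By Bélanger, y₂/y₁ = ½[√(1 + 8Fr₁²) − 1] = ½[√233.4 − 1] = 7.14.
y₂ = 7.14 × 0.284 = 2.03 ft.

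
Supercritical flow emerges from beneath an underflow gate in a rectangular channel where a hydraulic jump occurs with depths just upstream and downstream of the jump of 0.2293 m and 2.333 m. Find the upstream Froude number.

Fr₁ = 7.540

For a rectangular channel the momentum equation gives q² = ½·g·y₁·y₂·(y₁ + y₂) = ½×9.81×0.2293×2.333×2.562 = 6.723.
q = √6.723 = 2.593 m²/s.
V₁ = q/y₁ = 11.31 m/s; Fr₁ = V₁/√(g·y₁) = 7.540.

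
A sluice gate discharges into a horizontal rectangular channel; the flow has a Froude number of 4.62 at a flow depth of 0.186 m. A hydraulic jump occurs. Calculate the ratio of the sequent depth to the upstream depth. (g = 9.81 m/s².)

Fr₁ = 4.62 (given).
Sequent-depth ratio: y₂/y₁ = ½[√(1 + 8Fr₁²) − 1] = ½[√171.8 − 1] = 6.05.

y₂/y₁ = 6.05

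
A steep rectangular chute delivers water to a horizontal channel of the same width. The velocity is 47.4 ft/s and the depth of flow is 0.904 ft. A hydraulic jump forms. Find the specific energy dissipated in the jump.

Fr₁ = V₁/√(g·y₁) = 47.4/√(32.2×0.904) = 8.79.
From the momentum equation for a rectangular channel, y₂/y₁ = ½[√(1 + 8Fr₁²) − 1] = ½[√618.5 − 1] = 11.9.
y₂ = 11.9 × 0.904 = 10.8 ft.
Head loss: ΔE = (y₂ − y₁)³/(4y₁y₂) = (10.8 − 0.904)³/(4×0.904×10.8) = 966/39.0 = 24.8 ft.

ΔE = 24.8 ft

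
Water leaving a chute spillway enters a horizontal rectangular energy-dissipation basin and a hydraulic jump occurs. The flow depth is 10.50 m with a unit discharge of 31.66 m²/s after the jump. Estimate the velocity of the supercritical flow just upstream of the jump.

V₂ = q/y₂ = 31.66/10.50 = 3.015 m/s; Fr₂ = V₂/√(g·y₂) = 0.2971.
Since the conjugate-depth ratio holds either way, y₁/y₂ = ½[√(1 + 8Fr₂²) − 1] = ½[√1.7061 − 1] = 0.1531.
y₁ = 0.1531 × 10.50 = 1.607 m.
V₁ = q/y₁ = 31.66/1.607 = 19.70 m/s.

V₁ = 19.70 m/s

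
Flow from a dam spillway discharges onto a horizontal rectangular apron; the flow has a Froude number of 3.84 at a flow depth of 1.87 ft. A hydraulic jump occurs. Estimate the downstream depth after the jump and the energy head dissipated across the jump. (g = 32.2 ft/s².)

y₂ = 9.26 ft; ΔE = 5.83 ft

Fr₁ = 3.84 (given).
Conjugate-depth relation: y₂/y₁ = ½[√(1 + 8Fr₁²) − 1] = ½[√119.0 − 1] = 4.95.
y₂ = 4.95 × 1.87 = 9.26 ft.
Head loss: ΔE = (y₂ − y₁)³/(4y₁y₂) = (9.26 − 1.87)³/(4×1.87×9.26) = 404/69.3 = 5.83 ft.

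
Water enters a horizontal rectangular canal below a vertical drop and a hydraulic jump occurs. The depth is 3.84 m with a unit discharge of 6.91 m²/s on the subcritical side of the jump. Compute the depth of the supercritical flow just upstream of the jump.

y₁ = 0.574 m

V₂ = q/y₂ = 6.91/3.84 = 1.80 m/s; Fr₂ = V₂/√(g·y₂) = 0.293.
From the momentum equation (using Fr₂), y₁/y₂ = ½[√(1 + 8Fr₂²) − 1] = ½[√1.688 − 1] = 0.150.
y₁ = 0.150 × 3.84 = 0.574 m.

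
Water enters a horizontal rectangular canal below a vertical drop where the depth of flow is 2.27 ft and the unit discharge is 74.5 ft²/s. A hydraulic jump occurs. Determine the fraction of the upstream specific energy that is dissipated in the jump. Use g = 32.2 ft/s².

ΔE/E₁ = 0.372 (37.2%)

V₁ = q/y₁ = 74.5/2.27 = 32.8 ft/s. Fr₁ = V₁/√(g·y₁) = 32.8/√(32.2×2.27) = 3.84.
By Bélanger, y₂/y₁ = ½[√(1 + 8Fr₁²) − 1] = ½[√118.9 − 1] = 4.95.
y₂ = 4.95 × 2.27 = 11.2 ft.
E₁ = y₁ + V₁²/2g = 19.0 ft. ΔE = (y₂ − y₁)³/(4y₁y₂) = 7.07 ft. ΔE/E₁ = 7.07/19.0 = 0.372.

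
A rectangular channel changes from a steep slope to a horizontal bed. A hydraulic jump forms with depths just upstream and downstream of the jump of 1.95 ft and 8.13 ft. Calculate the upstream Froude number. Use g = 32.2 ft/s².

Fr₁ = 3.28

For a rectangular channel the momentum equation gives q² = ½·g·y₁·y₂·(y₁ + y₂) = ½×32.2×1.95×8.13×10.1 = 2573.
q = √2573 = 50.7 ft²/s.
V₁ = q/y₁ = 26.0 ft/s; Fr₁ = V₁/√(g·y₁) = 3.28.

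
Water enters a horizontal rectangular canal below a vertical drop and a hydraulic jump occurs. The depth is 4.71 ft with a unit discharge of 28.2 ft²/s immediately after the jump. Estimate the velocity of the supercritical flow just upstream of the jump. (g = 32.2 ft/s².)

V₂ = q/y₂ = 28.2/4.71 = 5.99 ft/s; Fr₂ = V₂/√(g·y₂) = 0.486.
Since the conjugate-depth ratio holds either way, y₁/y₂ = ½[√(1 + 8Fr₂²) − 1] = ½[√2.891 − 1] = 0.350.
y₁ = 0.350 × 4.71 = 1.65 ft.
V₁ = q/y₁ = 28.2/1.65 = 17.1 ft/s.

V₁ = 17.1 ft/s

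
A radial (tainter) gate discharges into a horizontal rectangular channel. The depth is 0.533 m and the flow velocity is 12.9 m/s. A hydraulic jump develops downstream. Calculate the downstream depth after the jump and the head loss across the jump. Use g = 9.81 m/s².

Fr₁ = V₁/√(g·y₁) = 12.9/√(9.81×0.533) = 5.64.
By Bélanger, y₂/y₁ = ½[√(1 + 8Fr₁²) − 1] = ½[√255.6 − 1] = 7.49.
y₂ = 7.49 × 0.533 = 3.99 m.
q = V₁·y₁ = 12.9 × 0.533 = 6.88 m²/s. V₂ = q/y₂ = 6.88/3.99 = 1.72 m/s. E₁ = y₁ + V₁²/2g = 9.01 m; E₂ = y₂ + V₂²/2g = 4.15 m. ΔE = E₁ − E₂ = 4.87 m.

y₂ = 3.99 m; ΔE = 4.87 m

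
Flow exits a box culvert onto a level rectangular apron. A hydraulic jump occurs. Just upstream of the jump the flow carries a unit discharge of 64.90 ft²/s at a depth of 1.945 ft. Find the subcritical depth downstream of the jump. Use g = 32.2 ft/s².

V₁ = q/y₁ = 64.90/1.945 = 33.37 ft/s. Fr₁ = V₁/√(g·y₁) = 33.37/√(32.2×1.945) = 4.216.
Sequent-depth ratio: y₂/y₁ = ½[√(1 + 8Fr₁²) − 1] = ½[√143.22 − 1] = 5.484.
y₂ = 5.484 × 1.945 = 10.67 ft.

y₂ = 10.67 ft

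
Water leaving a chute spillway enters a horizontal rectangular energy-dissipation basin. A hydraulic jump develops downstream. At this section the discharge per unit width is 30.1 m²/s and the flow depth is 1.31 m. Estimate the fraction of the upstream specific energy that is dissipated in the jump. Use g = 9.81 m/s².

ΔE/E₁ = 0.589 (58.9%)

V₁ = q/y₁ = 30.1/1.31 = 23.0 m/s. Fr₁ = V₁/√(g·y₁) = 23.0/√(9.81×1.31) = 6.41.
Bélanger equation: y₂/y₁ = ½[√(1 + 8Fr₁²) − 1] = ½[√329.7 − 1] = 8.58.
y₂ = 8.58 × 1.31 = 11.2 m.
E₁ = y₁ + V₁²/2g = 28.2 m. ΔE = (y₂ − y₁)³/(4y₁y₂) = 16.6 m. ΔE/E₁ = 16.6/28.2 = 0.589.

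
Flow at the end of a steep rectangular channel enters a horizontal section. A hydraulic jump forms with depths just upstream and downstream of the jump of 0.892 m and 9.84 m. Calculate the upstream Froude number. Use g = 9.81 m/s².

For a rectangular channel the momentum equation gives q² = ½·g·y₁·y₂·(y₁ + y₂) = ½×9.81×0.892×9.84×10.7 = 462.
q = √462 = 21.5 m²/s.
V₁ = q/y₁ = 24.1 m/s; Fr₁ = V₁/√(g·y₁) = 8.15.

Fr₁ = 8.15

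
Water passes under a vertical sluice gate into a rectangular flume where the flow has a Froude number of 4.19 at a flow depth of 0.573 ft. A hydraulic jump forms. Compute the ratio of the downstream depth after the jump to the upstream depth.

Fr₁ = 4.19 (given).
By Bélanger, y₂/y₁ = ½[√(1 + 8Fr₁²) − 1] = ½[√141.4 − 1] = 5.45.

y₂/y₁ = 5.45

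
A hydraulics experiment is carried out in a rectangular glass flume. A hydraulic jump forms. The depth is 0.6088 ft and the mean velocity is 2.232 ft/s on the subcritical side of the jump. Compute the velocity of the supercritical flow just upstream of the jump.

V₁ = 6.020 ft/s

Fr₂ = V₂/√(g·y₂) = 2.232/√(32.2×0.6088) = 0.5041.
From the momentum equation (using Fr₂), y₁/y₂ = ½[√(1 + 8Fr₂²) − 1] = ½[√3.0330 − 1] = 0.3708.
y₁ = 0.3708 × 0.6088 = 0.2257 ft.
V₁ = q/y₁ = 1.359/0.2257 = 6.020 ft/s.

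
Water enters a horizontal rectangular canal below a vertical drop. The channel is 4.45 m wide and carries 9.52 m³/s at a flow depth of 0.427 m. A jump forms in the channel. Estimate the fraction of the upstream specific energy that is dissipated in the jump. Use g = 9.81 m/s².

ΔE/E₁ = 0.166 (16.6%)

q = Q/b = 9.52/4.45 = 2.14 m²/s; V₁ = q/y₁ = 5.01 m/s. Fr₁ = V₁/√(g·y₁) = 2.45.
Sequent-depth ratio: y₂/y₁ = ½[√(1 + 8Fr₁²) − 1] = ½[√48.94 − 1] = 3.00.
y₂ = 3.00 × 0.427 = 1.28 m.
E₁ = y₁ + V₁²/2g = 1.71 m. ΔE = (y₂ − y₁)³/(4y₁y₂) = 0.284 m. ΔE/E₁ = 0.284/1.71 = 0.166.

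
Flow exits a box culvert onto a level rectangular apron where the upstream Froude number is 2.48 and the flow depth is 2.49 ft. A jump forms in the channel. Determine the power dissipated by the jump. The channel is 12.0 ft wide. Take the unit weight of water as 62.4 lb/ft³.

P = 131 hp

Fr₁ = 2.48 (given).
Conjugate-depth relation: y₂/y₁ = ½[√(1 + 8Fr₁²) − 1] = ½[√50.20 − 1] = 3.04.
y₂ = 3.04 × 2.49 = 7.58 ft.
V₁ = Fr₁·√(g·y₁) = 2.48×√(32.2×2.49) = 22.2 ft/s; q = V₁·y₁ = 55.3 ft²/s. V₂ = q/y₂ = 55.3/7.58 = 7.30 ft/s. E₁ = y₁ + V₁²/2g = 10.1 ft; E₂ = y₂ + V₂²/2g = 8.40 ft. ΔE = E₁ − E₂ = 1.74 ft.
Q = q·b = 55.3 × 12.0 = 664 cfs. P = γ·Q·ΔE/550 = 62.4 × 664 × 1.74 / 550 = 131 hp.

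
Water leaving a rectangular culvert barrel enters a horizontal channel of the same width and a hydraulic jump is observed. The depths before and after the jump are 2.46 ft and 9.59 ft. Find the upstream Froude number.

Fr₁ = 3.09

For a rectangular channel the momentum equation gives q² = ½·g·y₁·y₂·(y₁ + y₂) = ½×32.2×2.46×9.59×12.1 = 4577.
q = √4577 = 67.7 ft²/s.
V₁ = q/y₁ = 27.5 ft/s; Fr₁ = V₁/√(g·y₁) = 3.09.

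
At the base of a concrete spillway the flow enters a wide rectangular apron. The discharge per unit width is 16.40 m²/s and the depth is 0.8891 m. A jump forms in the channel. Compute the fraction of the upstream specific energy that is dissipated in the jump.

V₁ = q/y₁ = 16.40/0.8891 = 18.45 m/s. Fr₁ = V₁/√(g·y₁) = 18.45/√(9.81×0.8891) = 6.246.
By Bélanger, y₂/y₁ = ½[√(1 + 8Fr₁²) − 1] = ½[√313.07 − 1] = 8.347.
y₂ = 8.347 × 0.8891 = 7.421 m.
E₁ = y₁ + V₁²/2g = 18.23 m. ΔE = (y₂ − y₁)³/(4y₁y₂) = 10.56 m. ΔE/E₁ = 10.56/18.23 = 0.579.

ΔE/E₁ = 0.579 (57.9%)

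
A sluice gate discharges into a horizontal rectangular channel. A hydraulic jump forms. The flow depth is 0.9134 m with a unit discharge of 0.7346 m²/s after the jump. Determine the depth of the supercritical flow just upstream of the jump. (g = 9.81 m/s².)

V₂ = q/y₂ = 0.7346/0.9134 = 0.8042 m/s; Fr₂ = V₂/√(g·y₂) = 0.2687.
Since the conjugate-depth ratio holds either way, y₁/y₂ = ½[√(1 + 8Fr₂²) − 1] = ½[√1.5775 − 1] = 0.1280.
y₁ = 0.1280 × 0.9134 = 0.1169 m.

y₁ = 0.1169 m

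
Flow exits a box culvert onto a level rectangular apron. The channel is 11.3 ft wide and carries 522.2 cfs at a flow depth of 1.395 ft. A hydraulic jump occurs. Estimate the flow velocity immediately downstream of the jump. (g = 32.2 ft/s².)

q = Q/b = 522.2/11.3 = 46.21 ft²/s; V₁ = q/y₁ = 33.13 ft/s. Fr₁ = V₁/√(g·y₁) = 4.943.
From the momentum equation for a rectangular channel, y₂/y₁ = ½[√(1 + 8Fr₁²) − 1] = ½[√196.45 − 1] = 6.508.
y₂ = 6.508 × 1.395 = 9.079 ft.
V₂ = q/y₂ = 46.21/9.079 = 5.090 ft/s.

V₂ = 5.090 ft/s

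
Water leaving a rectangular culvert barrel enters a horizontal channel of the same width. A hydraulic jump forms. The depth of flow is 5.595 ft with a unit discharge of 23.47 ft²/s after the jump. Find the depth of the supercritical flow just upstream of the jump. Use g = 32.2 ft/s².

y₁ = 0.9363 ft

V₂ = q/y₂ = 23.47/5.595 = 4.195 ft/s; Fr₂ = V₂/√(g·y₂) = 0.3125.
From the momentum equation (using Fr₂), y₁/y₂ = ½[√(1 + 8Fr₂²) − 1] = ½[√1.7814 − 1] = 0.1673.
y₁ = 0.1673 × 5.595 = 0.9363 ft.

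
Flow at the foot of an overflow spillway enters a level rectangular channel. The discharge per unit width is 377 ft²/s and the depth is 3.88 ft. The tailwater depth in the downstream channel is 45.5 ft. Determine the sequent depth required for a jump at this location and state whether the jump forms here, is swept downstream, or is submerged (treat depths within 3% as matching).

V₁ = q/y₁ = 377/3.88 = 97.2 ft/s. Fr₁ = V₁/√(g·y₁) = 97.2/√(32.2×3.88) = 8.69.
Conjugate-depth relation: y₂/y₁ = ½[√(1 + 8Fr₁²) − 1] = ½[√605.5 − 1] = 11.8.
y₂ = 11.8 × 3.88 = 45.8 ft.
Tailwater y_tw = 45.5 ft: y_tw ≈ y₂, so the jump forms here.

y₂ = 45.8 ft; the jump forms here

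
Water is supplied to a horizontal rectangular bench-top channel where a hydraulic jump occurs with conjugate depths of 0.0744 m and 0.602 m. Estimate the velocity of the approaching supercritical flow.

For a rectangular channel the momentum equation gives q² = ½·g·y₁·y₂·(y₁ + y₂) = ½×9.81×0.0744×0.602×0.676 = 0.149.
q = √0.149 = 0.385 m²/s.
V₁ = q/y₁ = 0.385/0.0744 = 5.18 m/s.

V₁ = 5.18 m/s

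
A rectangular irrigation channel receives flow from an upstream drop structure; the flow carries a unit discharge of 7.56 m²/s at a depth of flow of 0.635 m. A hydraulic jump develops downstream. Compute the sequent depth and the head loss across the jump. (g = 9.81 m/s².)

y₂ = 3.98 m; ΔE = 3.70 m

V₁ = q/y₁ = 7.56/0.635 = 11.9 m/s. Fr₁ = V₁/√(g·y₁) = 11.9/√(9.81×0.635) = 4.77.
Conjugate-depth relation: y₂/y₁ = ½[√(1 + 8Fr₁²) − 1] = ½[√183.0 − 1] = 6.26.
y₂ = 6.26 × 0.635 = 3.98 m.
Head loss: ΔE = (y₂ − y₁)³/(4y₁y₂) = (3.98 − 0.635)³/(4×0.635×3.98) = 37.4/10.1 = 3.70 m.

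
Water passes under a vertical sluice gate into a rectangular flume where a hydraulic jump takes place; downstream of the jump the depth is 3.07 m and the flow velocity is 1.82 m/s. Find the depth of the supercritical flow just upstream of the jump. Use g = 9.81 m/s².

Fr₂ = V₂/√(g·y₂) = 1.82/√(9.81×3.07) = 0.332.
The Bélanger relation is symmetric: y₁/y₂ = ½[√(1 + 8Fr₂²) − 1] = ½[√1.880 − 1] = 0.186.
y₁ = 0.186 × 3.07 = 0.570 m.

y₁ = 0.570 m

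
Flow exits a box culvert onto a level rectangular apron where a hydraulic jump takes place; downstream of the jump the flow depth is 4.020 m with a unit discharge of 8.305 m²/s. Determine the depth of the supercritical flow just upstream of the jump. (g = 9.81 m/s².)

y₁ = 0.7356 m

V₂ = q/y₂ = 8.305/4.020 = 2.066 m/s; Fr₂ = V₂/√(g·y₂) = 0.3290.
From the momentum equation (using Fr₂), y₁/y₂ = ½[√(1 + 8Fr₂²) − 1] = ½[√1.8658 − 1] = 0.1830.
y₁ = 0.1830 × 4.020 = 0.7356 m.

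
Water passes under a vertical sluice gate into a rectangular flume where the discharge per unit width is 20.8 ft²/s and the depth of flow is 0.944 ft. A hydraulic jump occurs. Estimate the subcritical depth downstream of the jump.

V₁ = q/y₁ = 20.8/0.944 = 22.0 ft/s. Fr₁ = V₁/√(g·y₁) = 22.0/√(32.2×0.944) = 4.00.
Bélanger equation: y₂/y₁ = ½[√(1 + 8Fr₁²) − 1] = ½[√128.8 − 1] = 5.17.
y₂ = 5.17 × 0.944 = 4.88 ft.

y₂ = 4.88 ft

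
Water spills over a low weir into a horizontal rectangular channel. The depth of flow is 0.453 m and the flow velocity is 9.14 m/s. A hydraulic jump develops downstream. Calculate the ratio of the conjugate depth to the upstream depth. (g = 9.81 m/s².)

Fr₁ = V₁/√(g·y₁) = 9.14/√(9.81×0.453) = 4.34.
Conjugate-depth relation: y₂/y₁ = ½[√(1 + 8Fr₁²) − 1] = ½[√151.4 − 1] = 5.65.

y₂/y₁ = 5.65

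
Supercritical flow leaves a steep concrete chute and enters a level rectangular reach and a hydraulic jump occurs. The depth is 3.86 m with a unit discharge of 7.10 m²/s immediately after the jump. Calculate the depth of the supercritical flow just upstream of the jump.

V₂ = q/y₂ = 7.10/3.86 = 1.84 m/s; Fr₂ = V₂/√(g·y₂) = 0.299.
Applying the sequent-depth relation in reverse, y₁/y₂ = ½[√(1 + 8Fr₂²) − 1] = ½[√1.715 − 1] = 0.155.
y₁ = 0.155 × 3.86 = 0.597 m.

y₁ = 0.597 m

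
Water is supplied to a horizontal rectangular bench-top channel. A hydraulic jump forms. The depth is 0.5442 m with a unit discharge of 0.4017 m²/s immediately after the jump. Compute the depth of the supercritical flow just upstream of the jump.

y₁ = 0.09463 m

V₂ = q/y₂ = 0.4017/0.5442 = 0.7381 m/s; Fr₂ = V₂/√(g·y₂) = 0.3195.
Since the conjugate-depth ratio holds either way, y₁/y₂ = ½[√(1 + 8Fr₂²) − 1] = ½[√1.8165 − 1] = 0.1739.
y₁ = 0.1739 × 0.5442 = 0.09463 m.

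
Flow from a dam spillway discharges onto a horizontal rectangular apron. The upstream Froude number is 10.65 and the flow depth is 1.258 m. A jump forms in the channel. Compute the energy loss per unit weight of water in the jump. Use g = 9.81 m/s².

Fr₁ = 10.65 (given).
Bélanger equation: y₂/y₁ = ½[√(1 + 8Fr₁²) − 1] = ½[√908.38 − 1] = 14.57.
y₂ = 14.57 × 1.258 = 18.33 m.
Head loss: ΔE = (y₂ − y₁)³/(4y₁y₂) = (18.33 − 1.258)³/(4×1.258×18.33) = 4975/92.23 = 53.94 m.

ΔE = 53.94 m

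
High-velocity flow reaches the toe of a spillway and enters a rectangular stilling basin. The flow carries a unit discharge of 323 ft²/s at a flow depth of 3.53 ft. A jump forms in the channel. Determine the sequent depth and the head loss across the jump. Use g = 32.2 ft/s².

y₂ = 41.1 ft; ΔE = 91.5 ft

V₁ = q/y₁ = 323/3.53 = 91.5 ft/s. Fr₁ = V₁/√(g·y₁) = 91.5/√(32.2×3.53) = 8.58.
Sequent-depth ratio: y₂/y₁ = ½[√(1 + 8Fr₁²) − 1] = ½[√590.3 − 1] = 11.6.
y₂ = 11.6 × 3.53 = 41.1 ft.
Head loss: ΔE = (y₂ − y₁)³/(4y₁y₂) = (41.1 − 3.53)³/(4×3.53×41.1) = 53100/581 = 91.5 ft.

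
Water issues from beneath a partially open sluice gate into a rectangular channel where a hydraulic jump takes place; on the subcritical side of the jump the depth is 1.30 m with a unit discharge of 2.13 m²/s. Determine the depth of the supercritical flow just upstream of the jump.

y₁ = 0.415 m

V₂ = q/y₂ = 2.13/1.30 = 1.64 m/s; Fr₂ = V₂/√(g·y₂) = 0.459.
The Bélanger relation is symmetric: y₁/y₂ = ½[√(1 + 8Fr₂²) − 1] = ½[√2.684 − 1] = 0.319.
y₁ = 0.319 × 1.30 = 0.415 m.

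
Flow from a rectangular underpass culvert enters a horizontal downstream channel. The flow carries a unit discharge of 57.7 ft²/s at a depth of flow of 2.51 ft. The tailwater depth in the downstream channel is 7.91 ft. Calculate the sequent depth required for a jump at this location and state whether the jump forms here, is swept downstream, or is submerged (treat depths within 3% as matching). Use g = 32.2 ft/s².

V₁ = q/y₁ = 57.7/2.51 = 23.0 ft/s. Fr₁ = V₁/√(g·y₁) = 23.0/√(32.2×2.51) = 2.56.
From the momentum equation for a rectangular channel, y₂/y₁ = ½[√(1 + 8Fr₁²) − 1] = ½[√53.31 − 1] = 3.15.
y₂ = 3.15 × 2.51 = 7.91 ft.
Tailwater y_tw = 7.91 ft: y_tw ≈ y₂, so the jump forms here.

y₂ = 7.91 ft; the jump forms here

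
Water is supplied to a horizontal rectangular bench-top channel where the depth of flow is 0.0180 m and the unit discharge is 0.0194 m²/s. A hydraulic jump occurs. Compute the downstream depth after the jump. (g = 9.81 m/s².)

y₂ = 0.0569 m

V₁ = q/y₁ = 0.0194/0.0180 = 1.08 m/s. Fr₁ = V₁/√(g·y₁) = 1.08/√(9.81×0.0180) = 2.56.
From the momentum equation for a rectangular channel, y₂/y₁ = ½[√(1 + 8Fr₁²) − 1] = ½[√53.63 − 1] = 3.16.
y₂ = 3.16 × 0.0180 = 0.0569 m.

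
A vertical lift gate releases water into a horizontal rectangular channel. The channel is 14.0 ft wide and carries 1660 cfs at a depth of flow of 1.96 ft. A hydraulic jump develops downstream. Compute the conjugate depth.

y₂ = 20.2 ft

q = Q/b = 1660/14.0 = 119 ft²/s; V₁ = q/y₁ = 60.5 ft/s. Fr₁ = V₁/√(g·y₁) = 7.61.
Sequent-depth ratio: y₂/y₁ = ½[√(1 + 8Fr₁²) − 1] = ½[√464.9 − 1] = 10.3.
y₂ = 10.3 × 1.96 = 20.2 ft.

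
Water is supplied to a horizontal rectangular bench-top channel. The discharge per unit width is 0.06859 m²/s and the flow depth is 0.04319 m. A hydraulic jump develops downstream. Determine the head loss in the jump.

V₁ = q/y₁ = 0.06859/0.04319 = 1.588 m/s. Fr₁ = V₁/√(g·y₁) = 1.588/√(9.81×0.04319) = 2.440.
Bélanger equation: y₂/y₁ = ½[√(1 + 8Fr₁²) − 1] = ½[√48.620 − 1] = 2.986.
y₂ = 2.986 × 0.04319 = 0.1290 m.
V₂ = q/y₂ = 0.06859/0.1290 = 0.5318 m/s. E₁ = y₁ + V₁²/2g = 0.1717 m; E₂ = y₂ + V₂²/2g = 0.1434 m. ΔE = E₁ − E₂ = 0.02834 m.

ΔE = 0.02834 m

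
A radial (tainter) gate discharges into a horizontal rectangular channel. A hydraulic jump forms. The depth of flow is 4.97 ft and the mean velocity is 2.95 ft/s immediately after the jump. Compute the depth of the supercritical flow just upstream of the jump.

y₁ = 0.492 ft

Fr₂ = V₂/√(g·y₂) = 2.95/√(32.2×4.97) = 0.233.
From the momentum equation (using Fr₂), y₁/y₂ = ½[√(1 + 8Fr₂²) − 1] = ½[√1.435 − 1] = 0.0990.
y₁ = 0.0990 × 4.97 = 0.492 ft.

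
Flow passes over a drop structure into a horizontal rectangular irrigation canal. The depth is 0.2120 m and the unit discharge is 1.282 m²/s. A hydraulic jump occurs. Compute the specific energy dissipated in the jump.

ΔE = 0.8575 m

V₁ = q/y₁ = 1.282/0.2120 = 6.047 m/s. Fr₁ = V₁/√(g·y₁) = 6.047/√(9.81×0.2120) = 4.193.
Conjugate-depth relation: y₂/y₁ = ½[√(1 + 8Fr₁²) − 1] = ½[√141.67 − 1] = 5.451.
y₂ = 5.451 × 0.2120 = 1.156 m.
V₂ = q/y₂ = 1.282/1.156 = 1.109 m/s. E₁ = y₁ + V₁²/2g = 2.076 m; E₂ = y₂ + V₂²/2g = 1.218 m. ΔE = E₁ − E₂ = 0.8575 m.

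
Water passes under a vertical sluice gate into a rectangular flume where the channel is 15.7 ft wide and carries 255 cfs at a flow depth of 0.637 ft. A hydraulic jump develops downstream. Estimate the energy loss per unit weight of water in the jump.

ΔE = 5.79 ft

q = Q/b = 255/15.7 = 16.2 ft²/s; V₁ = q/y₁ = 25.5 ft/s. Fr₁ = V₁/√(g·y₁) = 5.63.
From the momentum equation for a rectangular channel, y₂/y₁ = ½[√(1 + 8Fr₁²) − 1] = ½[√254.6 − 1] = 7.48.
y₂ = 7.48 × 0.637 = 4.76 ft.
V₂ = q/y₂ = 16.2/4.76 = 3.41 ft/s. E₁ = y₁ + V₁²/2g = 10.7 ft; E₂ = y₂ + V₂²/2g = 4.94 ft. ΔE = E₁ − E₂ = 5.79 ft.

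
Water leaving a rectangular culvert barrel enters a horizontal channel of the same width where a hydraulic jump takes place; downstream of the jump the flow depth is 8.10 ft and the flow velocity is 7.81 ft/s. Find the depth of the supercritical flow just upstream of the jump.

Fr₂ = V₂/√(g·y₂) = 7.81/√(32.2×8.10) = 0.484.
Applying the sequent-depth relation in reverse, y₁/y₂ = ½[√(1 + 8Fr₂²) − 1] = ½[√2.871 − 1] = 0.347.
y₁ = 0.347 × 8.10 = 2.81 ft.

y₁ = 2.81 ft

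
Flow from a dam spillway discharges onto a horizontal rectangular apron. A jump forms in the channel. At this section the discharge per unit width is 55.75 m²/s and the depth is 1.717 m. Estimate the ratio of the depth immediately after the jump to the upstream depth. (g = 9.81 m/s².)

y₂/y₁ = 10.70

V₁ = q/y₁ = 55.75/1.717 = 32.47 m/s. Fr₁ = V₁/√(g·y₁) = 32.47/√(9.81×1.717) = 7.911.
From the momentum equation for a rectangular channel, y₂/y₁ = ½[√(1 + 8Fr₁²) − 1] = ½[√501.73 − 1] = 10.70.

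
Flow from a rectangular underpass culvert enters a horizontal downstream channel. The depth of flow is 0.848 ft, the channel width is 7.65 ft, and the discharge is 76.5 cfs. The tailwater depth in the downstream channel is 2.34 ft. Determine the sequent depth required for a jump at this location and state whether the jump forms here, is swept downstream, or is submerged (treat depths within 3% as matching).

q = Q/b = 76.5/7.65 = 10.0 ft²/s; V₁ = q/y₁ = 11.8 ft/s. Fr₁ = V₁/√(g·y₁) = 2.26.
Conjugate-depth relation: y₂/y₁ = ½[√(1 + 8Fr₁²) − 1] = ½[√41.74 − 1] = 2.73.
y₂ = 2.73 × 0.848 = 2.32 ft.
Tailwater y_tw = 2.34 ft: y_tw ≈ y₂, so the jump forms here.

y₂ = 2.32 ft; the jump forms here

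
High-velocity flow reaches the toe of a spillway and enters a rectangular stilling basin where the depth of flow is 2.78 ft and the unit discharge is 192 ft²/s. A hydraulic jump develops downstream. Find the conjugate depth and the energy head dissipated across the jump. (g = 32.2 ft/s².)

y₂ = 27.3 ft; ΔE = 48.7 ft

V₁ = q/y₁ = 192/2.78 = 69.1 ft/s. Fr₁ = V₁/√(g·y₁) = 69.1/√(32.2×2.78) = 7.30.
By Bélanger, y₂/y₁ = ½[√(1 + 8Fr₁²) − 1] = ½[√427.3 − 1] = 9.84.
y₂ = 9.84 × 2.78 = 27.3 ft.
V₂ = q/y₂ = 192/27.3 = 7.02 ft/s. E₁ = y₁ + V₁²/2g = 76.8 ft; E₂ = y₂ + V₂²/2g = 28.1 ft. ΔE = E₁ − E₂ = 48.7 ft.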